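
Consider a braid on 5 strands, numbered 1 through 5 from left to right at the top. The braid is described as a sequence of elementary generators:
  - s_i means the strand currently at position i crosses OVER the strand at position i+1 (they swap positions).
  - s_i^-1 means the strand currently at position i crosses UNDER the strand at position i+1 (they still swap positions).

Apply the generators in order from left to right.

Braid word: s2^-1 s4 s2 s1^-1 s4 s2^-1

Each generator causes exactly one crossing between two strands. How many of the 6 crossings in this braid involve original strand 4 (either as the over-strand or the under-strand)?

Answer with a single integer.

Gen 1: crossing 2x3. Involves strand 4? no. Count so far: 0
Gen 2: crossing 4x5. Involves strand 4? yes. Count so far: 1
Gen 3: crossing 3x2. Involves strand 4? no. Count so far: 1
Gen 4: crossing 1x2. Involves strand 4? no. Count so far: 1
Gen 5: crossing 5x4. Involves strand 4? yes. Count so far: 2
Gen 6: crossing 1x3. Involves strand 4? no. Count so far: 2

Answer: 2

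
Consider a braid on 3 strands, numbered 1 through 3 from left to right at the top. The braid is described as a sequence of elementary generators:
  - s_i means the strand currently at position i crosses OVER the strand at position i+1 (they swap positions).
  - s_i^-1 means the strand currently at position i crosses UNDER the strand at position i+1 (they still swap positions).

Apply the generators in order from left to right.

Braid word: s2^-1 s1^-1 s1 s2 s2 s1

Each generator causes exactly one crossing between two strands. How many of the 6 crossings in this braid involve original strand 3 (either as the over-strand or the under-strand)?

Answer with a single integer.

Gen 1: crossing 2x3. Involves strand 3? yes. Count so far: 1
Gen 2: crossing 1x3. Involves strand 3? yes. Count so far: 2
Gen 3: crossing 3x1. Involves strand 3? yes. Count so far: 3
Gen 4: crossing 3x2. Involves strand 3? yes. Count so far: 4
Gen 5: crossing 2x3. Involves strand 3? yes. Count so far: 5
Gen 6: crossing 1x3. Involves strand 3? yes. Count so far: 6

Answer: 6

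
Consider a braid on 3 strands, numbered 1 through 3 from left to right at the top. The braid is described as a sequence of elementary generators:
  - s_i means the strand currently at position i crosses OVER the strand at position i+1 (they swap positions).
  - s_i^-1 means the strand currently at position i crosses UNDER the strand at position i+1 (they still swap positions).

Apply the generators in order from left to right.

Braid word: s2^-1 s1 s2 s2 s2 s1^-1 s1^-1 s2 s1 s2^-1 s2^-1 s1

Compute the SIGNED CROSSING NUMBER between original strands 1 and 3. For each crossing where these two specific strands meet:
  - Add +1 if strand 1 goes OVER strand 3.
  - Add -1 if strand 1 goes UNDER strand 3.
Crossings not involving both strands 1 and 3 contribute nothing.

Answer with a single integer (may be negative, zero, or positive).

Gen 1: crossing 2x3. Both 1&3? no. Sum: 0
Gen 2: 1 over 3. Both 1&3? yes. Contrib: +1. Sum: 1
Gen 3: crossing 1x2. Both 1&3? no. Sum: 1
Gen 4: crossing 2x1. Both 1&3? no. Sum: 1
Gen 5: crossing 1x2. Both 1&3? no. Sum: 1
Gen 6: crossing 3x2. Both 1&3? no. Sum: 1
Gen 7: crossing 2x3. Both 1&3? no. Sum: 1
Gen 8: crossing 2x1. Both 1&3? no. Sum: 1
Gen 9: 3 over 1. Both 1&3? yes. Contrib: -1. Sum: 0
Gen 10: crossing 3x2. Both 1&3? no. Sum: 0
Gen 11: crossing 2x3. Both 1&3? no. Sum: 0
Gen 12: 1 over 3. Both 1&3? yes. Contrib: +1. Sum: 1

Answer: 1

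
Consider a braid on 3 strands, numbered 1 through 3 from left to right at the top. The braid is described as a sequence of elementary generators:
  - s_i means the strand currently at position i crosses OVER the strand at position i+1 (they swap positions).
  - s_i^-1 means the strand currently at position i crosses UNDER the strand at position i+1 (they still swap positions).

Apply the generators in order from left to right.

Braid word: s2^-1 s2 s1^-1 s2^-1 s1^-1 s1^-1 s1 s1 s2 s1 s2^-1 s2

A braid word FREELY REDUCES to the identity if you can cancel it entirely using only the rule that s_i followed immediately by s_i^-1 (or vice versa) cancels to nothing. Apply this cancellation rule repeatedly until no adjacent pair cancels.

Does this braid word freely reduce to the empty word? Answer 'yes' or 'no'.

Gen 1 (s2^-1): push. Stack: [s2^-1]
Gen 2 (s2): cancels prior s2^-1. Stack: []
Gen 3 (s1^-1): push. Stack: [s1^-1]
Gen 4 (s2^-1): push. Stack: [s1^-1 s2^-1]
Gen 5 (s1^-1): push. Stack: [s1^-1 s2^-1 s1^-1]
Gen 6 (s1^-1): push. Stack: [s1^-1 s2^-1 s1^-1 s1^-1]
Gen 7 (s1): cancels prior s1^-1. Stack: [s1^-1 s2^-1 s1^-1]
Gen 8 (s1): cancels prior s1^-1. Stack: [s1^-1 s2^-1]
Gen 9 (s2): cancels prior s2^-1. Stack: [s1^-1]
Gen 10 (s1): cancels prior s1^-1. Stack: []
Gen 11 (s2^-1): push. Stack: [s2^-1]
Gen 12 (s2): cancels prior s2^-1. Stack: []
Reduced word: (empty)

Answer: yes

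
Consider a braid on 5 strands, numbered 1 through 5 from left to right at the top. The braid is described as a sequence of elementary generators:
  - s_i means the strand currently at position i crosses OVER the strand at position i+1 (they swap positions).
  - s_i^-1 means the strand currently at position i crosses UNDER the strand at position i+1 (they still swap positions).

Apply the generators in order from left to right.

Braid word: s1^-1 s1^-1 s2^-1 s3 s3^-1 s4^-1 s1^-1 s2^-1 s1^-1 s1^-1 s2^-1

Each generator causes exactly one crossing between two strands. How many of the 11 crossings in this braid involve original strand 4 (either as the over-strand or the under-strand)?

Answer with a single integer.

Gen 1: crossing 1x2. Involves strand 4? no. Count so far: 0
Gen 2: crossing 2x1. Involves strand 4? no. Count so far: 0
Gen 3: crossing 2x3. Involves strand 4? no. Count so far: 0
Gen 4: crossing 2x4. Involves strand 4? yes. Count so far: 1
Gen 5: crossing 4x2. Involves strand 4? yes. Count so far: 2
Gen 6: crossing 4x5. Involves strand 4? yes. Count so far: 3
Gen 7: crossing 1x3. Involves strand 4? no. Count so far: 3
Gen 8: crossing 1x2. Involves strand 4? no. Count so far: 3
Gen 9: crossing 3x2. Involves strand 4? no. Count so far: 3
Gen 10: crossing 2x3. Involves strand 4? no. Count so far: 3
Gen 11: crossing 2x1. Involves strand 4? no. Count so far: 3

Answer: 3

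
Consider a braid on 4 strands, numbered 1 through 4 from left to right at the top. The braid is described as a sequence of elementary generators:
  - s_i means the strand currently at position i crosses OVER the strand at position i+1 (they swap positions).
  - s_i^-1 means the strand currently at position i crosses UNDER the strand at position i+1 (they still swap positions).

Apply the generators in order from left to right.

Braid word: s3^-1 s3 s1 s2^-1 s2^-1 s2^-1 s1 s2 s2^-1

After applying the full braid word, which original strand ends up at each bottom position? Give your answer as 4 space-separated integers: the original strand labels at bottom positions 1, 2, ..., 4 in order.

Answer: 3 2 1 4

Derivation:
Gen 1 (s3^-1): strand 3 crosses under strand 4. Perm now: [1 2 4 3]
Gen 2 (s3): strand 4 crosses over strand 3. Perm now: [1 2 3 4]
Gen 3 (s1): strand 1 crosses over strand 2. Perm now: [2 1 3 4]
Gen 4 (s2^-1): strand 1 crosses under strand 3. Perm now: [2 3 1 4]
Gen 5 (s2^-1): strand 3 crosses under strand 1. Perm now: [2 1 3 4]
Gen 6 (s2^-1): strand 1 crosses under strand 3. Perm now: [2 3 1 4]
Gen 7 (s1): strand 2 crosses over strand 3. Perm now: [3 2 1 4]
Gen 8 (s2): strand 2 crosses over strand 1. Perm now: [3 1 2 4]
Gen 9 (s2^-1): strand 1 crosses under strand 2. Perm now: [3 2 1 4]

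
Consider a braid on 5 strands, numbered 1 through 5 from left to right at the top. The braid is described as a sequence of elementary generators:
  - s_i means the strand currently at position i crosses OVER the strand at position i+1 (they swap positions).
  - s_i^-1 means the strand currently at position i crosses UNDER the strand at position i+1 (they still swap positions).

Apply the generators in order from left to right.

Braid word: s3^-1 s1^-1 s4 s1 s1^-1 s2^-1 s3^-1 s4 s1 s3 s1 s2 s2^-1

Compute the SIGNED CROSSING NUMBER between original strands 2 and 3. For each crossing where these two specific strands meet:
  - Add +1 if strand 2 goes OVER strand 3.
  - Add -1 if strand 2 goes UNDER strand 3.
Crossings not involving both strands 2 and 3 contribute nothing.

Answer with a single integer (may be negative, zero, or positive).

Gen 1: crossing 3x4. Both 2&3? no. Sum: 0
Gen 2: crossing 1x2. Both 2&3? no. Sum: 0
Gen 3: crossing 3x5. Both 2&3? no. Sum: 0
Gen 4: crossing 2x1. Both 2&3? no. Sum: 0
Gen 5: crossing 1x2. Both 2&3? no. Sum: 0
Gen 6: crossing 1x4. Both 2&3? no. Sum: 0
Gen 7: crossing 1x5. Both 2&3? no. Sum: 0
Gen 8: crossing 1x3. Both 2&3? no. Sum: 0
Gen 9: crossing 2x4. Both 2&3? no. Sum: 0
Gen 10: crossing 5x3. Both 2&3? no. Sum: 0
Gen 11: crossing 4x2. Both 2&3? no. Sum: 0
Gen 12: crossing 4x3. Both 2&3? no. Sum: 0
Gen 13: crossing 3x4. Both 2&3? no. Sum: 0

Answer: 0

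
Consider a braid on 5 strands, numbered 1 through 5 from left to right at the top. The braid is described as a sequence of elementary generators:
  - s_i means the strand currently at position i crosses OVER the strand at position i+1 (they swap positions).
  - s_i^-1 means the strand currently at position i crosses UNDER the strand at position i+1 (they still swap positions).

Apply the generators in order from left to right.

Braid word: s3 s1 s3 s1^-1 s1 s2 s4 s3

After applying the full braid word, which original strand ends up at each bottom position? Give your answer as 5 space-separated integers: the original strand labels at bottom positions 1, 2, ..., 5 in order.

Answer: 2 3 5 1 4

Derivation:
Gen 1 (s3): strand 3 crosses over strand 4. Perm now: [1 2 4 3 5]
Gen 2 (s1): strand 1 crosses over strand 2. Perm now: [2 1 4 3 5]
Gen 3 (s3): strand 4 crosses over strand 3. Perm now: [2 1 3 4 5]
Gen 4 (s1^-1): strand 2 crosses under strand 1. Perm now: [1 2 3 4 5]
Gen 5 (s1): strand 1 crosses over strand 2. Perm now: [2 1 3 4 5]
Gen 6 (s2): strand 1 crosses over strand 3. Perm now: [2 3 1 4 5]
Gen 7 (s4): strand 4 crosses over strand 5. Perm now: [2 3 1 5 4]
Gen 8 (s3): strand 1 crosses over strand 5. Perm now: [2 3 5 1 4]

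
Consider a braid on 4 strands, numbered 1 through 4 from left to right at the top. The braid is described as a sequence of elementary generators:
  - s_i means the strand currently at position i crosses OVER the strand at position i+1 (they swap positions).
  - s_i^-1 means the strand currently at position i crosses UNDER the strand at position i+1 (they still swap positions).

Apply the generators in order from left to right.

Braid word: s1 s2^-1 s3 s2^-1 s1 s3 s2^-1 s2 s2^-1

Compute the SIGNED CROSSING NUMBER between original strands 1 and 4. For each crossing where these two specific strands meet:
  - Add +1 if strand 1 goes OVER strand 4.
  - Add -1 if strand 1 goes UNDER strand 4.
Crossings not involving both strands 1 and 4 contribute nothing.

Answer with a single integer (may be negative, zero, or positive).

Answer: 1

Derivation:
Gen 1: crossing 1x2. Both 1&4? no. Sum: 0
Gen 2: crossing 1x3. Both 1&4? no. Sum: 0
Gen 3: 1 over 4. Both 1&4? yes. Contrib: +1. Sum: 1
Gen 4: crossing 3x4. Both 1&4? no. Sum: 1
Gen 5: crossing 2x4. Both 1&4? no. Sum: 1
Gen 6: crossing 3x1. Both 1&4? no. Sum: 1
Gen 7: crossing 2x1. Both 1&4? no. Sum: 1
Gen 8: crossing 1x2. Both 1&4? no. Sum: 1
Gen 9: crossing 2x1. Both 1&4? no. Sum: 1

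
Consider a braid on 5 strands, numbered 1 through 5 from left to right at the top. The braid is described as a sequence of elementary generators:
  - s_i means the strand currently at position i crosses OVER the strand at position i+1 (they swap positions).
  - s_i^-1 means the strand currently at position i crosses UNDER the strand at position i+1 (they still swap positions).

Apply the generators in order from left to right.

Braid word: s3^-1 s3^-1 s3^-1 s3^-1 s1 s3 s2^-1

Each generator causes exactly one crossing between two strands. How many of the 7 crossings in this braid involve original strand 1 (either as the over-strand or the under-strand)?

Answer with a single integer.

Answer: 2

Derivation:
Gen 1: crossing 3x4. Involves strand 1? no. Count so far: 0
Gen 2: crossing 4x3. Involves strand 1? no. Count so far: 0
Gen 3: crossing 3x4. Involves strand 1? no. Count so far: 0
Gen 4: crossing 4x3. Involves strand 1? no. Count so far: 0
Gen 5: crossing 1x2. Involves strand 1? yes. Count so far: 1
Gen 6: crossing 3x4. Involves strand 1? no. Count so far: 1
Gen 7: crossing 1x4. Involves strand 1? yes. Count so far: 2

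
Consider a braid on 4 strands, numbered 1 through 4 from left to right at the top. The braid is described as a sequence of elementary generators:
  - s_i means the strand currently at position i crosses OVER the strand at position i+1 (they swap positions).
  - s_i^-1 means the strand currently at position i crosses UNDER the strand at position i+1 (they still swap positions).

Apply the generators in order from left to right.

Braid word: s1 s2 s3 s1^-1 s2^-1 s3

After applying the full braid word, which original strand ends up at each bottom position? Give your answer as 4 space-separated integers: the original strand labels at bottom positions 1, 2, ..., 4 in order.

Answer: 3 4 1 2

Derivation:
Gen 1 (s1): strand 1 crosses over strand 2. Perm now: [2 1 3 4]
Gen 2 (s2): strand 1 crosses over strand 3. Perm now: [2 3 1 4]
Gen 3 (s3): strand 1 crosses over strand 4. Perm now: [2 3 4 1]
Gen 4 (s1^-1): strand 2 crosses under strand 3. Perm now: [3 2 4 1]
Gen 5 (s2^-1): strand 2 crosses under strand 4. Perm now: [3 4 2 1]
Gen 6 (s3): strand 2 crosses over strand 1. Perm now: [3 4 1 2]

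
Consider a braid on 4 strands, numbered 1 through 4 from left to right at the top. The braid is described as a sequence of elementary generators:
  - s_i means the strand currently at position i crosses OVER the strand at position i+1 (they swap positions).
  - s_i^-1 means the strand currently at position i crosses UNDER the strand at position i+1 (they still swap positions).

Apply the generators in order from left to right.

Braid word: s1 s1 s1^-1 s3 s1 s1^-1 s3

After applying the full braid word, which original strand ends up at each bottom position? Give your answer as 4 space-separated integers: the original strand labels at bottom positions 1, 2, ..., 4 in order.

Answer: 2 1 3 4

Derivation:
Gen 1 (s1): strand 1 crosses over strand 2. Perm now: [2 1 3 4]
Gen 2 (s1): strand 2 crosses over strand 1. Perm now: [1 2 3 4]
Gen 3 (s1^-1): strand 1 crosses under strand 2. Perm now: [2 1 3 4]
Gen 4 (s3): strand 3 crosses over strand 4. Perm now: [2 1 4 3]
Gen 5 (s1): strand 2 crosses over strand 1. Perm now: [1 2 4 3]
Gen 6 (s1^-1): strand 1 crosses under strand 2. Perm now: [2 1 4 3]
Gen 7 (s3): strand 4 crosses over strand 3. Perm now: [2 1 3 4]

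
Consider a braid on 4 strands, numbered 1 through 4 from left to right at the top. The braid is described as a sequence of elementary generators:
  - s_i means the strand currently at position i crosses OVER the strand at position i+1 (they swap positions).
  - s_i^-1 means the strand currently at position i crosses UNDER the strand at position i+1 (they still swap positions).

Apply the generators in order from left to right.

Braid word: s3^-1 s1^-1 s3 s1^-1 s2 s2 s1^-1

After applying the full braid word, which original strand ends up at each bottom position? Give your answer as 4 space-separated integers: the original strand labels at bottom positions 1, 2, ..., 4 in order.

Gen 1 (s3^-1): strand 3 crosses under strand 4. Perm now: [1 2 4 3]
Gen 2 (s1^-1): strand 1 crosses under strand 2. Perm now: [2 1 4 3]
Gen 3 (s3): strand 4 crosses over strand 3. Perm now: [2 1 3 4]
Gen 4 (s1^-1): strand 2 crosses under strand 1. Perm now: [1 2 3 4]
Gen 5 (s2): strand 2 crosses over strand 3. Perm now: [1 3 2 4]
Gen 6 (s2): strand 3 crosses over strand 2. Perm now: [1 2 3 4]
Gen 7 (s1^-1): strand 1 crosses under strand 2. Perm now: [2 1 3 4]

Answer: 2 1 3 4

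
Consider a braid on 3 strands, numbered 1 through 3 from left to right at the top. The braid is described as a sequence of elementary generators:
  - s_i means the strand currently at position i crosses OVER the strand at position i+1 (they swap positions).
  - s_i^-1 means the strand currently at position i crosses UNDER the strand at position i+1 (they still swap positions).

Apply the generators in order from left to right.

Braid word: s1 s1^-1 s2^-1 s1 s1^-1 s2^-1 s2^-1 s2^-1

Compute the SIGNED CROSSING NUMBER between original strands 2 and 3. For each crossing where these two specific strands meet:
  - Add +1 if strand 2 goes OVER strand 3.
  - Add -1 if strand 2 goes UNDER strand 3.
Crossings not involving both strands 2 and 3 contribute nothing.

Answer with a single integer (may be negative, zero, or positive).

Gen 1: crossing 1x2. Both 2&3? no. Sum: 0
Gen 2: crossing 2x1. Both 2&3? no. Sum: 0
Gen 3: 2 under 3. Both 2&3? yes. Contrib: -1. Sum: -1
Gen 4: crossing 1x3. Both 2&3? no. Sum: -1
Gen 5: crossing 3x1. Both 2&3? no. Sum: -1
Gen 6: 3 under 2. Both 2&3? yes. Contrib: +1. Sum: 0
Gen 7: 2 under 3. Both 2&3? yes. Contrib: -1. Sum: -1
Gen 8: 3 under 2. Both 2&3? yes. Contrib: +1. Sum: 0

Answer: 0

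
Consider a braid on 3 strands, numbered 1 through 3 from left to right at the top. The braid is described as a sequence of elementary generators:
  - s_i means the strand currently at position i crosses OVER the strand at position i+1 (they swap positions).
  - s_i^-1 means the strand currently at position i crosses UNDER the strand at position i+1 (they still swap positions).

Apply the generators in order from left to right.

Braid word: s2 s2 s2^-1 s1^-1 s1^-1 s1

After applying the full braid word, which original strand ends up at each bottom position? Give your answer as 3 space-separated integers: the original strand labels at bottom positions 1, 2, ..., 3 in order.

Answer: 3 1 2

Derivation:
Gen 1 (s2): strand 2 crosses over strand 3. Perm now: [1 3 2]
Gen 2 (s2): strand 3 crosses over strand 2. Perm now: [1 2 3]
Gen 3 (s2^-1): strand 2 crosses under strand 3. Perm now: [1 3 2]
Gen 4 (s1^-1): strand 1 crosses under strand 3. Perm now: [3 1 2]
Gen 5 (s1^-1): strand 3 crosses under strand 1. Perm now: [1 3 2]
Gen 6 (s1): strand 1 crosses over strand 3. Perm now: [3 1 2]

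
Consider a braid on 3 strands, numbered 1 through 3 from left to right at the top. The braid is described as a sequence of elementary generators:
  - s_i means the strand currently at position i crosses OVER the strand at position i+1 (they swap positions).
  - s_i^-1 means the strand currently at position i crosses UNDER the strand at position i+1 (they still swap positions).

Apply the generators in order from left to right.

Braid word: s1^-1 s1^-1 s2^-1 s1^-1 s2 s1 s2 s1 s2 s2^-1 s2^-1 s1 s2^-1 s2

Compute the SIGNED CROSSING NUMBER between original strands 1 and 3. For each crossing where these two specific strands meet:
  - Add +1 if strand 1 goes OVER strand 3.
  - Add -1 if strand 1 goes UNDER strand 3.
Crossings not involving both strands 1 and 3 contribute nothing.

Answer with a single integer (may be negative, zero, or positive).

Gen 1: crossing 1x2. Both 1&3? no. Sum: 0
Gen 2: crossing 2x1. Both 1&3? no. Sum: 0
Gen 3: crossing 2x3. Both 1&3? no. Sum: 0
Gen 4: 1 under 3. Both 1&3? yes. Contrib: -1. Sum: -1
Gen 5: crossing 1x2. Both 1&3? no. Sum: -1
Gen 6: crossing 3x2. Both 1&3? no. Sum: -1
Gen 7: 3 over 1. Both 1&3? yes. Contrib: -1. Sum: -2
Gen 8: crossing 2x1. Both 1&3? no. Sum: -2
Gen 9: crossing 2x3. Both 1&3? no. Sum: -2
Gen 10: crossing 3x2. Both 1&3? no. Sum: -2
Gen 11: crossing 2x3. Both 1&3? no. Sum: -2
Gen 12: 1 over 3. Both 1&3? yes. Contrib: +1. Sum: -1
Gen 13: crossing 1x2. Both 1&3? no. Sum: -1
Gen 14: crossing 2x1. Both 1&3? no. Sum: -1

Answer: -1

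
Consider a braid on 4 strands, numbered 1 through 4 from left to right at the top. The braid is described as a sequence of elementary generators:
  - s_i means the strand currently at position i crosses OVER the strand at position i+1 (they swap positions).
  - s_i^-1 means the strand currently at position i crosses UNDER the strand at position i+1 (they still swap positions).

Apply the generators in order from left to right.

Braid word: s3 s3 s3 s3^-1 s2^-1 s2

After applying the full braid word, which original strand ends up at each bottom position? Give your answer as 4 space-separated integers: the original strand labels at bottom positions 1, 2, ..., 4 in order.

Gen 1 (s3): strand 3 crosses over strand 4. Perm now: [1 2 4 3]
Gen 2 (s3): strand 4 crosses over strand 3. Perm now: [1 2 3 4]
Gen 3 (s3): strand 3 crosses over strand 4. Perm now: [1 2 4 3]
Gen 4 (s3^-1): strand 4 crosses under strand 3. Perm now: [1 2 3 4]
Gen 5 (s2^-1): strand 2 crosses under strand 3. Perm now: [1 3 2 4]
Gen 6 (s2): strand 3 crosses over strand 2. Perm now: [1 2 3 4]

Answer: 1 2 3 4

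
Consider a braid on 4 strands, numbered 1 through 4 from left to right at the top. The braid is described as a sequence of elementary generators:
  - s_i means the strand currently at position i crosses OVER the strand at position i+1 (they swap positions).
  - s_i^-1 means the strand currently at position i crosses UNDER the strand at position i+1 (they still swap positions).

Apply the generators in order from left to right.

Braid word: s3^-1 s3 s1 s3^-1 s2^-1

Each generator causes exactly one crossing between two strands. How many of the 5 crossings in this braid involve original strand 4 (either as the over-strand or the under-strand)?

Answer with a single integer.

Answer: 4

Derivation:
Gen 1: crossing 3x4. Involves strand 4? yes. Count so far: 1
Gen 2: crossing 4x3. Involves strand 4? yes. Count so far: 2
Gen 3: crossing 1x2. Involves strand 4? no. Count so far: 2
Gen 4: crossing 3x4. Involves strand 4? yes. Count so far: 3
Gen 5: crossing 1x4. Involves strand 4? yes. Count so far: 4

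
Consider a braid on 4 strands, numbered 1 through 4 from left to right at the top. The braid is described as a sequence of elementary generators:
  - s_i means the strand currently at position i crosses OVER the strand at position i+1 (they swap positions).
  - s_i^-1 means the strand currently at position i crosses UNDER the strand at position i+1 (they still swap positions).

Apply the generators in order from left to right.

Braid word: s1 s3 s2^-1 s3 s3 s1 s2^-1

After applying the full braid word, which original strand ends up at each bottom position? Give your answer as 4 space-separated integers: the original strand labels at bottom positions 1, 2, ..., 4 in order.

Answer: 4 1 2 3

Derivation:
Gen 1 (s1): strand 1 crosses over strand 2. Perm now: [2 1 3 4]
Gen 2 (s3): strand 3 crosses over strand 4. Perm now: [2 1 4 3]
Gen 3 (s2^-1): strand 1 crosses under strand 4. Perm now: [2 4 1 3]
Gen 4 (s3): strand 1 crosses over strand 3. Perm now: [2 4 3 1]
Gen 5 (s3): strand 3 crosses over strand 1. Perm now: [2 4 1 3]
Gen 6 (s1): strand 2 crosses over strand 4. Perm now: [4 2 1 3]
Gen 7 (s2^-1): strand 2 crosses under strand 1. Perm now: [4 1 2 3]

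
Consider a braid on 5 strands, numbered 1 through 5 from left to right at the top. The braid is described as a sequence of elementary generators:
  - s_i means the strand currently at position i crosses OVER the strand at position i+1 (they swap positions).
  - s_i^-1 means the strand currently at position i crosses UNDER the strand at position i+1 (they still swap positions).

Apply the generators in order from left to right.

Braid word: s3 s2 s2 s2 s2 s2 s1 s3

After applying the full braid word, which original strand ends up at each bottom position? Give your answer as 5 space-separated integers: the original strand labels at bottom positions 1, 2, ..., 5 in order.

Answer: 4 1 3 2 5

Derivation:
Gen 1 (s3): strand 3 crosses over strand 4. Perm now: [1 2 4 3 5]
Gen 2 (s2): strand 2 crosses over strand 4. Perm now: [1 4 2 3 5]
Gen 3 (s2): strand 4 crosses over strand 2. Perm now: [1 2 4 3 5]
Gen 4 (s2): strand 2 crosses over strand 4. Perm now: [1 4 2 3 5]
Gen 5 (s2): strand 4 crosses over strand 2. Perm now: [1 2 4 3 5]
Gen 6 (s2): strand 2 crosses over strand 4. Perm now: [1 4 2 3 5]
Gen 7 (s1): strand 1 crosses over strand 4. Perm now: [4 1 2 3 5]
Gen 8 (s3): strand 2 crosses over strand 3. Perm now: [4 1 3 2 5]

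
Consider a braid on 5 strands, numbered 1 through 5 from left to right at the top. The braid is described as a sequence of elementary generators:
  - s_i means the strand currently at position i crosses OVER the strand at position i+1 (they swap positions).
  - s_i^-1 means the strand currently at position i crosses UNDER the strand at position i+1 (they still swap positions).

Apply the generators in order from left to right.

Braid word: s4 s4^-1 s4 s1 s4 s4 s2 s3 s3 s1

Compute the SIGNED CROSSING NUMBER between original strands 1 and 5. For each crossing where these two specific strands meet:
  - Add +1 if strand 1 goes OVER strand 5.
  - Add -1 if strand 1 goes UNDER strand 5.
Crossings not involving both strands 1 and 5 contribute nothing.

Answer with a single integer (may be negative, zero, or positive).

Answer: 0

Derivation:
Gen 1: crossing 4x5. Both 1&5? no. Sum: 0
Gen 2: crossing 5x4. Both 1&5? no. Sum: 0
Gen 3: crossing 4x5. Both 1&5? no. Sum: 0
Gen 4: crossing 1x2. Both 1&5? no. Sum: 0
Gen 5: crossing 5x4. Both 1&5? no. Sum: 0
Gen 6: crossing 4x5. Both 1&5? no. Sum: 0
Gen 7: crossing 1x3. Both 1&5? no. Sum: 0
Gen 8: 1 over 5. Both 1&5? yes. Contrib: +1. Sum: 1
Gen 9: 5 over 1. Both 1&5? yes. Contrib: -1. Sum: 0
Gen 10: crossing 2x3. Both 1&5? no. Sum: 0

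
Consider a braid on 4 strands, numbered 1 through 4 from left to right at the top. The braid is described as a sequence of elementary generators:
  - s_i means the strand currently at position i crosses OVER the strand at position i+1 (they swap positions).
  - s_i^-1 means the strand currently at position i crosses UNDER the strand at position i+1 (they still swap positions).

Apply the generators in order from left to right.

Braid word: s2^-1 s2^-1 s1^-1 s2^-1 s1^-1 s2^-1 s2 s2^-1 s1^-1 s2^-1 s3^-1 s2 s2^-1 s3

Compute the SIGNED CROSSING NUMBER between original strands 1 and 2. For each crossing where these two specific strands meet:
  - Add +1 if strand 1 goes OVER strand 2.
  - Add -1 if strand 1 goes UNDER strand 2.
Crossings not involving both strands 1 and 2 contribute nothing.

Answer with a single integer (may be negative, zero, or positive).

Answer: 2

Derivation:
Gen 1: crossing 2x3. Both 1&2? no. Sum: 0
Gen 2: crossing 3x2. Both 1&2? no. Sum: 0
Gen 3: 1 under 2. Both 1&2? yes. Contrib: -1. Sum: -1
Gen 4: crossing 1x3. Both 1&2? no. Sum: -1
Gen 5: crossing 2x3. Both 1&2? no. Sum: -1
Gen 6: 2 under 1. Both 1&2? yes. Contrib: +1. Sum: 0
Gen 7: 1 over 2. Both 1&2? yes. Contrib: +1. Sum: 1
Gen 8: 2 under 1. Both 1&2? yes. Contrib: +1. Sum: 2
Gen 9: crossing 3x1. Both 1&2? no. Sum: 2
Gen 10: crossing 3x2. Both 1&2? no. Sum: 2
Gen 11: crossing 3x4. Both 1&2? no. Sum: 2
Gen 12: crossing 2x4. Both 1&2? no. Sum: 2
Gen 13: crossing 4x2. Both 1&2? no. Sum: 2
Gen 14: crossing 4x3. Both 1&2? no. Sum: 2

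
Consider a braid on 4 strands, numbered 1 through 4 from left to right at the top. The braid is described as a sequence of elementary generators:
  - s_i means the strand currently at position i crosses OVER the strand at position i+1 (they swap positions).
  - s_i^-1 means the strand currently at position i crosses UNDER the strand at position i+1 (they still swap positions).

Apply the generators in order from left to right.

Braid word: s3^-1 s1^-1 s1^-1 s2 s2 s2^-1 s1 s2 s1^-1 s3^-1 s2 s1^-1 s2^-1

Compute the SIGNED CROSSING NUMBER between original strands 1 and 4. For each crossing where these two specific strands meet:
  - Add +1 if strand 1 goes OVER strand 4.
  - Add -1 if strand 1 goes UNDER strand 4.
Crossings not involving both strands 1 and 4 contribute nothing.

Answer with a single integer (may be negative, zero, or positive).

Gen 1: crossing 3x4. Both 1&4? no. Sum: 0
Gen 2: crossing 1x2. Both 1&4? no. Sum: 0
Gen 3: crossing 2x1. Both 1&4? no. Sum: 0
Gen 4: crossing 2x4. Both 1&4? no. Sum: 0
Gen 5: crossing 4x2. Both 1&4? no. Sum: 0
Gen 6: crossing 2x4. Both 1&4? no. Sum: 0
Gen 7: 1 over 4. Both 1&4? yes. Contrib: +1. Sum: 1
Gen 8: crossing 1x2. Both 1&4? no. Sum: 1
Gen 9: crossing 4x2. Both 1&4? no. Sum: 1
Gen 10: crossing 1x3. Both 1&4? no. Sum: 1
Gen 11: crossing 4x3. Both 1&4? no. Sum: 1
Gen 12: crossing 2x3. Both 1&4? no. Sum: 1
Gen 13: crossing 2x4. Both 1&4? no. Sum: 1

Answer: 1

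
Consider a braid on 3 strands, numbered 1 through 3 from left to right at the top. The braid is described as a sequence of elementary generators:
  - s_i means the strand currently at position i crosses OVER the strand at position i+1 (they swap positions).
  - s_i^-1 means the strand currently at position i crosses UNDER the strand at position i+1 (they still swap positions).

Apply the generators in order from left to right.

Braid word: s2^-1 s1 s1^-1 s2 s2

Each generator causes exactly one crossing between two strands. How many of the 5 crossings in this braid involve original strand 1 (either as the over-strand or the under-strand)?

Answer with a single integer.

Answer: 2

Derivation:
Gen 1: crossing 2x3. Involves strand 1? no. Count so far: 0
Gen 2: crossing 1x3. Involves strand 1? yes. Count so far: 1
Gen 3: crossing 3x1. Involves strand 1? yes. Count so far: 2
Gen 4: crossing 3x2. Involves strand 1? no. Count so far: 2
Gen 5: crossing 2x3. Involves strand 1? no. Count so far: 2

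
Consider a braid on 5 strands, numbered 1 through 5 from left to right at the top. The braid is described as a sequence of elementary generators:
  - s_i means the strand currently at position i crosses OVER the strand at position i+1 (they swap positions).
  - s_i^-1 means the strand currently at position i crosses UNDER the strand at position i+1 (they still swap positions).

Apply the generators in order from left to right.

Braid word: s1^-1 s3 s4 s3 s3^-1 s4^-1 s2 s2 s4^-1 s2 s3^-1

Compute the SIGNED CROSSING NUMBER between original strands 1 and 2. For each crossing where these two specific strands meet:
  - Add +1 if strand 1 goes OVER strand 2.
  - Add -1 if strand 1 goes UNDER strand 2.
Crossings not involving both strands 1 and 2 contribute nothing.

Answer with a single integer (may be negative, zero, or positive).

Answer: -1

Derivation:
Gen 1: 1 under 2. Both 1&2? yes. Contrib: -1. Sum: -1
Gen 2: crossing 3x4. Both 1&2? no. Sum: -1
Gen 3: crossing 3x5. Both 1&2? no. Sum: -1
Gen 4: crossing 4x5. Both 1&2? no. Sum: -1
Gen 5: crossing 5x4. Both 1&2? no. Sum: -1
Gen 6: crossing 5x3. Both 1&2? no. Sum: -1
Gen 7: crossing 1x4. Both 1&2? no. Sum: -1
Gen 8: crossing 4x1. Both 1&2? no. Sum: -1
Gen 9: crossing 3x5. Both 1&2? no. Sum: -1
Gen 10: crossing 1x4. Both 1&2? no. Sum: -1
Gen 11: crossing 1x5. Both 1&2? no. Sum: -1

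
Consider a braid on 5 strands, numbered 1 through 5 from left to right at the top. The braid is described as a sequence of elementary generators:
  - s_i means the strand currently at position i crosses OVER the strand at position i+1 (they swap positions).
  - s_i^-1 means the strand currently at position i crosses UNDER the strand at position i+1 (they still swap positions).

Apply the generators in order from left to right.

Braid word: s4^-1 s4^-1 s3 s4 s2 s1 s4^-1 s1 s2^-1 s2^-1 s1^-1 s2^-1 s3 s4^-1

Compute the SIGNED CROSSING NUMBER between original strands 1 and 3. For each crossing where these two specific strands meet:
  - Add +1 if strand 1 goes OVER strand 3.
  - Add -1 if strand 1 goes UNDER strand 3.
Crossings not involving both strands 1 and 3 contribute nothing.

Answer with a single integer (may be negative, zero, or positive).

Answer: 1

Derivation:
Gen 1: crossing 4x5. Both 1&3? no. Sum: 0
Gen 2: crossing 5x4. Both 1&3? no. Sum: 0
Gen 3: crossing 3x4. Both 1&3? no. Sum: 0
Gen 4: crossing 3x5. Both 1&3? no. Sum: 0
Gen 5: crossing 2x4. Both 1&3? no. Sum: 0
Gen 6: crossing 1x4. Both 1&3? no. Sum: 0
Gen 7: crossing 5x3. Both 1&3? no. Sum: 0
Gen 8: crossing 4x1. Both 1&3? no. Sum: 0
Gen 9: crossing 4x2. Both 1&3? no. Sum: 0
Gen 10: crossing 2x4. Both 1&3? no. Sum: 0
Gen 11: crossing 1x4. Both 1&3? no. Sum: 0
Gen 12: crossing 1x2. Both 1&3? no. Sum: 0
Gen 13: 1 over 3. Both 1&3? yes. Contrib: +1. Sum: 1
Gen 14: crossing 1x5. Both 1&3? no. Sum: 1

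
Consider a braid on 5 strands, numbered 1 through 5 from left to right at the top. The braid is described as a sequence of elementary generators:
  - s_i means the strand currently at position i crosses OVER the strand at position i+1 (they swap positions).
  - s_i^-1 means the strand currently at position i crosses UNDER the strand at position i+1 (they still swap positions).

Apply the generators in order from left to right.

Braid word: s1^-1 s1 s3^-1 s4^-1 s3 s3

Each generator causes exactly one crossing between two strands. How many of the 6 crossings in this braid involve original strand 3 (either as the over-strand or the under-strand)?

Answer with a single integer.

Gen 1: crossing 1x2. Involves strand 3? no. Count so far: 0
Gen 2: crossing 2x1. Involves strand 3? no. Count so far: 0
Gen 3: crossing 3x4. Involves strand 3? yes. Count so far: 1
Gen 4: crossing 3x5. Involves strand 3? yes. Count so far: 2
Gen 5: crossing 4x5. Involves strand 3? no. Count so far: 2
Gen 6: crossing 5x4. Involves strand 3? no. Count so far: 2

Answer: 2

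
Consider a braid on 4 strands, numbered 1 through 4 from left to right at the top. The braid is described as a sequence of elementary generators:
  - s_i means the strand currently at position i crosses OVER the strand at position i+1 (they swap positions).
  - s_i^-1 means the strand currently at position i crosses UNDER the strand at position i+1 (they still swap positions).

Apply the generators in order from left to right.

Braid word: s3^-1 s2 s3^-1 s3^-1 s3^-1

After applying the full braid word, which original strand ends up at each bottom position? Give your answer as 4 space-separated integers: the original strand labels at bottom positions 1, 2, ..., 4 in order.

Answer: 1 4 3 2

Derivation:
Gen 1 (s3^-1): strand 3 crosses under strand 4. Perm now: [1 2 4 3]
Gen 2 (s2): strand 2 crosses over strand 4. Perm now: [1 4 2 3]
Gen 3 (s3^-1): strand 2 crosses under strand 3. Perm now: [1 4 3 2]
Gen 4 (s3^-1): strand 3 crosses under strand 2. Perm now: [1 4 2 3]
Gen 5 (s3^-1): strand 2 crosses under strand 3. Perm now: [1 4 3 2]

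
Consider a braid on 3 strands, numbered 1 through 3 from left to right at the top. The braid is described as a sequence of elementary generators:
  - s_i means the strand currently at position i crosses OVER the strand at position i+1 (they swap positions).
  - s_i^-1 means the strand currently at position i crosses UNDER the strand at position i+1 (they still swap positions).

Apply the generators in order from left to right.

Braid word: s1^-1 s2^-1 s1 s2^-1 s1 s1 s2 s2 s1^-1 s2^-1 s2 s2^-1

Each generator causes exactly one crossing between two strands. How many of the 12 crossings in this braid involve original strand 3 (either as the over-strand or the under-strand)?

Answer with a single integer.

Gen 1: crossing 1x2. Involves strand 3? no. Count so far: 0
Gen 2: crossing 1x3. Involves strand 3? yes. Count so far: 1
Gen 3: crossing 2x3. Involves strand 3? yes. Count so far: 2
Gen 4: crossing 2x1. Involves strand 3? no. Count so far: 2
Gen 5: crossing 3x1. Involves strand 3? yes. Count so far: 3
Gen 6: crossing 1x3. Involves strand 3? yes. Count so far: 4
Gen 7: crossing 1x2. Involves strand 3? no. Count so far: 4
Gen 8: crossing 2x1. Involves strand 3? no. Count so far: 4
Gen 9: crossing 3x1. Involves strand 3? yes. Count so far: 5
Gen 10: crossing 3x2. Involves strand 3? yes. Count so far: 6
Gen 11: crossing 2x3. Involves strand 3? yes. Count so far: 7
Gen 12: crossing 3x2. Involves strand 3? yes. Count so far: 8

Answer: 8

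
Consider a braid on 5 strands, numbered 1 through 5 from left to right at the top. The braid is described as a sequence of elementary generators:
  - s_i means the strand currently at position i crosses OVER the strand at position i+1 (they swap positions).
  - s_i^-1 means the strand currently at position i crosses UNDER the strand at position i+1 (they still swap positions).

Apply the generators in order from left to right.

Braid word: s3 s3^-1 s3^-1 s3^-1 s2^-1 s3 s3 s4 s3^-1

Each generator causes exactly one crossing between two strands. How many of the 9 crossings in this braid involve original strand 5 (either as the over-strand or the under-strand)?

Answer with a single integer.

Gen 1: crossing 3x4. Involves strand 5? no. Count so far: 0
Gen 2: crossing 4x3. Involves strand 5? no. Count so far: 0
Gen 3: crossing 3x4. Involves strand 5? no. Count so far: 0
Gen 4: crossing 4x3. Involves strand 5? no. Count so far: 0
Gen 5: crossing 2x3. Involves strand 5? no. Count so far: 0
Gen 6: crossing 2x4. Involves strand 5? no. Count so far: 0
Gen 7: crossing 4x2. Involves strand 5? no. Count so far: 0
Gen 8: crossing 4x5. Involves strand 5? yes. Count so far: 1
Gen 9: crossing 2x5. Involves strand 5? yes. Count so far: 2

Answer: 2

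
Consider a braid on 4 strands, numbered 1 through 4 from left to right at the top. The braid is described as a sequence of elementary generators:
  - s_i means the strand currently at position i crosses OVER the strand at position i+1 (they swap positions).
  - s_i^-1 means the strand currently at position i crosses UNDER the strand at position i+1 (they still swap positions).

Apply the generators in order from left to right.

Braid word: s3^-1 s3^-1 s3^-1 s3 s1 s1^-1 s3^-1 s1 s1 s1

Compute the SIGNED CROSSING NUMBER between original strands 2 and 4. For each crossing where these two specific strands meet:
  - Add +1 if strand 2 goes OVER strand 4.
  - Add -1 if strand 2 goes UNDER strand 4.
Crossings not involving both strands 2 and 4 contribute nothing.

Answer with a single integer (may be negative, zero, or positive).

Answer: 0

Derivation:
Gen 1: crossing 3x4. Both 2&4? no. Sum: 0
Gen 2: crossing 4x3. Both 2&4? no. Sum: 0
Gen 3: crossing 3x4. Both 2&4? no. Sum: 0
Gen 4: crossing 4x3. Both 2&4? no. Sum: 0
Gen 5: crossing 1x2. Both 2&4? no. Sum: 0
Gen 6: crossing 2x1. Both 2&4? no. Sum: 0
Gen 7: crossing 3x4. Both 2&4? no. Sum: 0
Gen 8: crossing 1x2. Both 2&4? no. Sum: 0
Gen 9: crossing 2x1. Both 2&4? no. Sum: 0
Gen 10: crossing 1x2. Both 2&4? no. Sum: 0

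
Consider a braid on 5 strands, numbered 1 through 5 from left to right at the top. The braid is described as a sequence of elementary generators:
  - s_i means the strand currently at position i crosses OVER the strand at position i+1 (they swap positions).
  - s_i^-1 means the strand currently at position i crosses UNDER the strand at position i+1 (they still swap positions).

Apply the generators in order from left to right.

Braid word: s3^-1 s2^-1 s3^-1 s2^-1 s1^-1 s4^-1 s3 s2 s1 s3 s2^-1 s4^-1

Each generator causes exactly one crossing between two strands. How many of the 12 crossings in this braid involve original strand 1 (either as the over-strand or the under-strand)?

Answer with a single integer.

Gen 1: crossing 3x4. Involves strand 1? no. Count so far: 0
Gen 2: crossing 2x4. Involves strand 1? no. Count so far: 0
Gen 3: crossing 2x3. Involves strand 1? no. Count so far: 0
Gen 4: crossing 4x3. Involves strand 1? no. Count so far: 0
Gen 5: crossing 1x3. Involves strand 1? yes. Count so far: 1
Gen 6: crossing 2x5. Involves strand 1? no. Count so far: 1
Gen 7: crossing 4x5. Involves strand 1? no. Count so far: 1
Gen 8: crossing 1x5. Involves strand 1? yes. Count so far: 2
Gen 9: crossing 3x5. Involves strand 1? no. Count so far: 2
Gen 10: crossing 1x4. Involves strand 1? yes. Count so far: 3
Gen 11: crossing 3x4. Involves strand 1? no. Count so far: 3
Gen 12: crossing 1x2. Involves strand 1? yes. Count so far: 4

Answer: 4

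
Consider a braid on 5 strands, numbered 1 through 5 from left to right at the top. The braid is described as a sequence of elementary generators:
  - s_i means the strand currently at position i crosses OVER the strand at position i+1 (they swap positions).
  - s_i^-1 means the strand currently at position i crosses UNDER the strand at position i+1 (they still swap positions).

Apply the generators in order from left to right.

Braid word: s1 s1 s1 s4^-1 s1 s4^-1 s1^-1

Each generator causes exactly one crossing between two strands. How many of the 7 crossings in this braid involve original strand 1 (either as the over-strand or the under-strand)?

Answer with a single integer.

Gen 1: crossing 1x2. Involves strand 1? yes. Count so far: 1
Gen 2: crossing 2x1. Involves strand 1? yes. Count so far: 2
Gen 3: crossing 1x2. Involves strand 1? yes. Count so far: 3
Gen 4: crossing 4x5. Involves strand 1? no. Count so far: 3
Gen 5: crossing 2x1. Involves strand 1? yes. Count so far: 4
Gen 6: crossing 5x4. Involves strand 1? no. Count so far: 4
Gen 7: crossing 1x2. Involves strand 1? yes. Count so far: 5

Answer: 5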